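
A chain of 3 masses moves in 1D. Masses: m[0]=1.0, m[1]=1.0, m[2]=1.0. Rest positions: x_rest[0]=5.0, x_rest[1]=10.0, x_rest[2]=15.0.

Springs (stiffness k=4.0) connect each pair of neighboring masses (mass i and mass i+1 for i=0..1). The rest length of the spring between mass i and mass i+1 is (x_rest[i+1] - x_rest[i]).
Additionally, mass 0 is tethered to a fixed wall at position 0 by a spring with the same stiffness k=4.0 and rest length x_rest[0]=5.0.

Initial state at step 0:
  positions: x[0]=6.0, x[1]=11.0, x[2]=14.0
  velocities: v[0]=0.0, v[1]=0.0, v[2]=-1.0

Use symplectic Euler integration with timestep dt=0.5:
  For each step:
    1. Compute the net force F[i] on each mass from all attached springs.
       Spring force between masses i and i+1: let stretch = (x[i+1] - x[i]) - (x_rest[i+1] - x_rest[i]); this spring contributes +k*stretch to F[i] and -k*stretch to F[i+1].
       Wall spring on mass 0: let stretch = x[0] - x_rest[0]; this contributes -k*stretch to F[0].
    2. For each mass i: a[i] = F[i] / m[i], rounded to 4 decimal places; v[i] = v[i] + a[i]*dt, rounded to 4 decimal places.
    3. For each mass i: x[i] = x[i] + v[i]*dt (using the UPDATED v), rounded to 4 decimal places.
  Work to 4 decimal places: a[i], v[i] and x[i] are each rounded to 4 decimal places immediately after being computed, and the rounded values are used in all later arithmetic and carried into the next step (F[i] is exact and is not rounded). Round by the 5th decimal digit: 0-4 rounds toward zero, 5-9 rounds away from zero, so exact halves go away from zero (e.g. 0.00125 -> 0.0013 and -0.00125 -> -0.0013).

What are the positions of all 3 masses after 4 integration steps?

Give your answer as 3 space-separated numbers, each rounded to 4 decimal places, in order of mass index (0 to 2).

Answer: 6.5000 9.5000 13.5000

Derivation:
Step 0: x=[6.0000 11.0000 14.0000] v=[0.0000 0.0000 -1.0000]
Step 1: x=[5.0000 9.0000 15.5000] v=[-2.0000 -4.0000 3.0000]
Step 2: x=[3.0000 9.5000 15.5000] v=[-4.0000 1.0000 0.0000]
Step 3: x=[4.5000 9.5000 14.5000] v=[3.0000 0.0000 -2.0000]
Step 4: x=[6.5000 9.5000 13.5000] v=[4.0000 0.0000 -2.0000]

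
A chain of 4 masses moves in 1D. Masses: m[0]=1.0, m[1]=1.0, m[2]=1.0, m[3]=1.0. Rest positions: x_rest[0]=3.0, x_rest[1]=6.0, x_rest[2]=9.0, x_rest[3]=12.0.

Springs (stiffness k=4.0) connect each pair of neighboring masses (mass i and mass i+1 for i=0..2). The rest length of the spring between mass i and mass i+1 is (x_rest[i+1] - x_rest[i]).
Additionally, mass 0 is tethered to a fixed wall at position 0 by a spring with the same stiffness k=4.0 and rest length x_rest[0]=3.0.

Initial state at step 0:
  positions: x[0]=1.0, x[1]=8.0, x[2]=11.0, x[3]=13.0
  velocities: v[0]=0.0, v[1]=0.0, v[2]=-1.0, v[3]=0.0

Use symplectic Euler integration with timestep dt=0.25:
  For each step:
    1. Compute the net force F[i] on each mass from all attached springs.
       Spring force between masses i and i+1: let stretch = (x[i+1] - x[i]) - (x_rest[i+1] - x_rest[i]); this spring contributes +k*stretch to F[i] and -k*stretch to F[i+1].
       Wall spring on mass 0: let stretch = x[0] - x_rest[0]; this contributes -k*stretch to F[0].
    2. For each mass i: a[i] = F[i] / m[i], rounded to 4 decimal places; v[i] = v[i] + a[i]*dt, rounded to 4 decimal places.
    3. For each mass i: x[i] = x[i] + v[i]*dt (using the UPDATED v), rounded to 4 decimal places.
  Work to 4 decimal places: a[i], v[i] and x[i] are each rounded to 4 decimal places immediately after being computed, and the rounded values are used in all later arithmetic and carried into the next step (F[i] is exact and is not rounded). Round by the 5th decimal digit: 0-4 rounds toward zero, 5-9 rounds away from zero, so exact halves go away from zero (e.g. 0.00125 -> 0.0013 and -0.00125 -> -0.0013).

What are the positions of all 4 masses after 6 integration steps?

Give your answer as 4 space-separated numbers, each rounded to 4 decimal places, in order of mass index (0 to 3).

Step 0: x=[1.0000 8.0000 11.0000 13.0000] v=[0.0000 0.0000 -1.0000 0.0000]
Step 1: x=[2.5000 7.0000 10.5000 13.2500] v=[6.0000 -4.0000 -2.0000 1.0000]
Step 2: x=[4.5000 5.7500 9.8125 13.5625] v=[8.0000 -5.0000 -2.7500 1.2500]
Step 3: x=[5.6875 5.2031 9.0469 13.6875] v=[4.7500 -2.1875 -3.0625 0.5000]
Step 4: x=[5.3320 5.7383 8.4805 13.4024] v=[-1.4219 2.1407 -2.2657 -1.1406]
Step 5: x=[3.7451 6.8575 8.4590 12.6368] v=[-6.3476 4.4766 -0.0860 -3.0625]
Step 6: x=[2.0000 7.5989 9.0816 11.5767] v=[-6.9803 2.9657 2.4903 -4.2403]

Answer: 2.0000 7.5989 9.0816 11.5767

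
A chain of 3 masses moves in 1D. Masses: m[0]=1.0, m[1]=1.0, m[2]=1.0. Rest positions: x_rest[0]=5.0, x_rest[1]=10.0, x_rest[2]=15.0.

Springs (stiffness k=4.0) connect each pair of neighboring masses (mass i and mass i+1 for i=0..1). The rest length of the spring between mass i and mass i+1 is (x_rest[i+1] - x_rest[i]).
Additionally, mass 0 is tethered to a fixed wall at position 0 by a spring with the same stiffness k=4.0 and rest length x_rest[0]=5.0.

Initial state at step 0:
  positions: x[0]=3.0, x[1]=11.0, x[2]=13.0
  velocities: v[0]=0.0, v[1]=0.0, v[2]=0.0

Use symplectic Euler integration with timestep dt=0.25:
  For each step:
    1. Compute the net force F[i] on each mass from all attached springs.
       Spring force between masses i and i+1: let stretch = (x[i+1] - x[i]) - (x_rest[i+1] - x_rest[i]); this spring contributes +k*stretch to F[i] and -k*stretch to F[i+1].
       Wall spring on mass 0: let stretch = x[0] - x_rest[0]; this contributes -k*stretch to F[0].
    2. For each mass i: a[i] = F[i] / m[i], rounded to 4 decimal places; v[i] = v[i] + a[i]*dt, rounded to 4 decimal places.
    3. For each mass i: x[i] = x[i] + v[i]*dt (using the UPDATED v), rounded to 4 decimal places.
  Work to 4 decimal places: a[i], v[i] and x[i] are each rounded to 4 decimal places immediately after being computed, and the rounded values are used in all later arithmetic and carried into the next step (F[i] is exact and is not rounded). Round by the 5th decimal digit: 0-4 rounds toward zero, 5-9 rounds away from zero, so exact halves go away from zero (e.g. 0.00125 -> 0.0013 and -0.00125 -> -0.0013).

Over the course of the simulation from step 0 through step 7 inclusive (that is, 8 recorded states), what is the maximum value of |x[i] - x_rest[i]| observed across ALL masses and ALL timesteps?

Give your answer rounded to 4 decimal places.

Step 0: x=[3.0000 11.0000 13.0000] v=[0.0000 0.0000 0.0000]
Step 1: x=[4.2500 9.5000 13.7500] v=[5.0000 -6.0000 3.0000]
Step 2: x=[5.7500 7.7500 14.6875] v=[6.0000 -7.0000 3.7500]
Step 3: x=[6.3125 7.2344 15.1406] v=[2.2500 -2.0625 1.8125]
Step 4: x=[5.5274 8.4649 14.8672] v=[-3.1406 4.9218 -1.0937]
Step 5: x=[4.0948 10.5616 14.2432] v=[-5.7305 8.3866 -2.4960]
Step 6: x=[3.2552 11.9620 13.9488] v=[-3.3585 5.6014 -1.1776]
Step 7: x=[3.7785 11.6824 14.4077] v=[2.0931 -1.1186 1.8356]
Max displacement = 2.7656

Answer: 2.7656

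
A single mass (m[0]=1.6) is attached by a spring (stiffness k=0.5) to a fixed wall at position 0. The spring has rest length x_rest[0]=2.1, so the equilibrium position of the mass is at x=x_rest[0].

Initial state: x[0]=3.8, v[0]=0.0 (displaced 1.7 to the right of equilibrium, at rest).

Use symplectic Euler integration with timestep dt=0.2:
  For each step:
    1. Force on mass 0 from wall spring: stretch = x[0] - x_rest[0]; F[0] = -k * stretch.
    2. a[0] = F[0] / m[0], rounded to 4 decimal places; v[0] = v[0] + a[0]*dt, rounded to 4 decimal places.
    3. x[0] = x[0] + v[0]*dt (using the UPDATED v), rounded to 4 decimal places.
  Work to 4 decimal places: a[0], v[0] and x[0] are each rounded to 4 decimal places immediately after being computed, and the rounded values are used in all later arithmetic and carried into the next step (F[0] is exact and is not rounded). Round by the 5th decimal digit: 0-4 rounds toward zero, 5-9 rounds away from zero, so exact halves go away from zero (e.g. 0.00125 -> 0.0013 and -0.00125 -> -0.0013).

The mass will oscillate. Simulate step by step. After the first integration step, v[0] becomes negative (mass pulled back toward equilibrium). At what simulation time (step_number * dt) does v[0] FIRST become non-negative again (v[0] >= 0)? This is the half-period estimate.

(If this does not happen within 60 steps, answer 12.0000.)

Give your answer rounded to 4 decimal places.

Answer: 5.8000

Derivation:
Step 0: x=[3.8000] v=[0.0000]
Step 1: x=[3.7787] v=[-0.1063]
Step 2: x=[3.7365] v=[-0.2112]
Step 3: x=[3.6738] v=[-0.3135]
Step 4: x=[3.5914] v=[-0.4119]
Step 5: x=[3.4904] v=[-0.5051]
Step 6: x=[3.3720] v=[-0.5920]
Step 7: x=[3.2377] v=[-0.6715]
Step 8: x=[3.0892] v=[-0.7426]
Step 9: x=[2.9283] v=[-0.8044]
Step 10: x=[2.7571] v=[-0.8562]
Step 11: x=[2.5776] v=[-0.8973]
Step 12: x=[2.3922] v=[-0.9272]
Step 13: x=[2.2031] v=[-0.9455]
Step 14: x=[2.0127] v=[-0.9519]
Step 15: x=[1.8234] v=[-0.9464]
Step 16: x=[1.6376] v=[-0.9291]
Step 17: x=[1.4576] v=[-0.9002]
Step 18: x=[1.2856] v=[-0.8600]
Step 19: x=[1.1238] v=[-0.8091]
Step 20: x=[0.9742] v=[-0.7481]
Step 21: x=[0.8387] v=[-0.6777]
Step 22: x=[0.7189] v=[-0.5989]
Step 23: x=[0.6164] v=[-0.5126]
Step 24: x=[0.5324] v=[-0.4199]
Step 25: x=[0.4680] v=[-0.3219]
Step 26: x=[0.4240] v=[-0.2199]
Step 27: x=[0.4010] v=[-0.1151]
Step 28: x=[0.3992] v=[-0.0089]
Step 29: x=[0.4187] v=[0.0974]
First v>=0 after going negative at step 29, time=5.8000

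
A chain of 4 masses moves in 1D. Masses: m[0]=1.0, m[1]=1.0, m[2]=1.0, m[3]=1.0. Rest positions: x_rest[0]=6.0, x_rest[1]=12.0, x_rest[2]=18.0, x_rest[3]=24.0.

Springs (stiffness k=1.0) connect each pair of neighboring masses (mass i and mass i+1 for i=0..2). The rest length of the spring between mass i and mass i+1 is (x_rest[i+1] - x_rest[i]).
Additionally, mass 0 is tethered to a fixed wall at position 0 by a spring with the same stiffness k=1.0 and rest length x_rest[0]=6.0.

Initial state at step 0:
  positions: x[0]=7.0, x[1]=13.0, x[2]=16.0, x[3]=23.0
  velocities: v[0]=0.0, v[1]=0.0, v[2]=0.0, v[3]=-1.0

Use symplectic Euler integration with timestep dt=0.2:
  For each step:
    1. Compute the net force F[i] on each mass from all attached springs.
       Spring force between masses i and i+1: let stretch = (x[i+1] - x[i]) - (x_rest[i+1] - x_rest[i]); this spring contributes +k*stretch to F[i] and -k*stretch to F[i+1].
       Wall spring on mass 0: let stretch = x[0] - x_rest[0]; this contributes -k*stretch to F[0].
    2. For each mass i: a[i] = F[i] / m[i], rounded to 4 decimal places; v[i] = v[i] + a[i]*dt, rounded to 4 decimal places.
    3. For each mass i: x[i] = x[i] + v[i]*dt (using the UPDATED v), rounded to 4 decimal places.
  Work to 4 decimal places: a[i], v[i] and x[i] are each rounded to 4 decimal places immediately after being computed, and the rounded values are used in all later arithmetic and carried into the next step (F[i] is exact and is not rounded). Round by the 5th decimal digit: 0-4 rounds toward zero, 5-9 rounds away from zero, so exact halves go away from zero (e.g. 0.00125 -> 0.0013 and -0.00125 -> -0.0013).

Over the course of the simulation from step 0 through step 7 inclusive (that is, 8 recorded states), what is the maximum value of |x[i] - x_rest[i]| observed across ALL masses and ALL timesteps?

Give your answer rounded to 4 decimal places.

Step 0: x=[7.0000 13.0000 16.0000 23.0000] v=[0.0000 0.0000 0.0000 -1.0000]
Step 1: x=[6.9600 12.8800 16.1600 22.7600] v=[-0.2000 -0.6000 0.8000 -1.2000]
Step 2: x=[6.8784 12.6544 16.4528 22.4960] v=[-0.4080 -1.1280 1.4640 -1.3200]
Step 3: x=[6.7527 12.3497 16.8354 22.2303] v=[-0.6285 -1.5235 1.9130 -1.3286]
Step 4: x=[6.5808 12.0005 17.2544 21.9888] v=[-0.8596 -1.7458 2.0948 -1.2076]
Step 5: x=[6.3624 11.6447 17.6526 21.7979] v=[-1.0918 -1.7790 1.9909 -0.9545]
Step 6: x=[6.1008 11.3179 17.9763 21.6812] v=[-1.3078 -1.6339 1.6184 -0.5836]
Step 7: x=[5.8039 11.0488 18.1818 21.6563] v=[-1.4845 -1.3456 1.0277 -0.1246]
Max displacement = 2.3437

Answer: 2.3437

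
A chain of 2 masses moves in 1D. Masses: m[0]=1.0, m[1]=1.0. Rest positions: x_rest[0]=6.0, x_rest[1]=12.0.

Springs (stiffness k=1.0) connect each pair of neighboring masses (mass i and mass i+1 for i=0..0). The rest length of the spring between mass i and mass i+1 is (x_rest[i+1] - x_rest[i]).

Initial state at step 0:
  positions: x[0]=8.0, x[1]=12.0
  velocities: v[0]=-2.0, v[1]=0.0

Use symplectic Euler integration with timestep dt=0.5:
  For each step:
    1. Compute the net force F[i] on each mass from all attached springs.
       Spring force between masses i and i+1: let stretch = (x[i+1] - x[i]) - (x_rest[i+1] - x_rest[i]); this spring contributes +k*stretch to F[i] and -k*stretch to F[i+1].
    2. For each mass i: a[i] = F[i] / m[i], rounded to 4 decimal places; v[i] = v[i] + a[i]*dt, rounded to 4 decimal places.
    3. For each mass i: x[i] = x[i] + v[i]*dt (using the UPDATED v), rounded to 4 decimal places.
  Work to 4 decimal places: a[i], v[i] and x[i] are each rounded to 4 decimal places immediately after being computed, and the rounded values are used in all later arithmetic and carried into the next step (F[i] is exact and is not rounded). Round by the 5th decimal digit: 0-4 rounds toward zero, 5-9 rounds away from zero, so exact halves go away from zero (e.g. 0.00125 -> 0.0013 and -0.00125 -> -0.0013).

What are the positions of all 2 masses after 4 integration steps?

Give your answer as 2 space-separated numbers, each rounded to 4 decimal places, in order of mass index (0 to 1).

Step 0: x=[8.0000 12.0000] v=[-2.0000 0.0000]
Step 1: x=[6.5000 12.5000] v=[-3.0000 1.0000]
Step 2: x=[5.0000 13.0000] v=[-3.0000 1.0000]
Step 3: x=[4.0000 13.0000] v=[-2.0000 0.0000]
Step 4: x=[3.7500 12.2500] v=[-0.5000 -1.5000]

Answer: 3.7500 12.2500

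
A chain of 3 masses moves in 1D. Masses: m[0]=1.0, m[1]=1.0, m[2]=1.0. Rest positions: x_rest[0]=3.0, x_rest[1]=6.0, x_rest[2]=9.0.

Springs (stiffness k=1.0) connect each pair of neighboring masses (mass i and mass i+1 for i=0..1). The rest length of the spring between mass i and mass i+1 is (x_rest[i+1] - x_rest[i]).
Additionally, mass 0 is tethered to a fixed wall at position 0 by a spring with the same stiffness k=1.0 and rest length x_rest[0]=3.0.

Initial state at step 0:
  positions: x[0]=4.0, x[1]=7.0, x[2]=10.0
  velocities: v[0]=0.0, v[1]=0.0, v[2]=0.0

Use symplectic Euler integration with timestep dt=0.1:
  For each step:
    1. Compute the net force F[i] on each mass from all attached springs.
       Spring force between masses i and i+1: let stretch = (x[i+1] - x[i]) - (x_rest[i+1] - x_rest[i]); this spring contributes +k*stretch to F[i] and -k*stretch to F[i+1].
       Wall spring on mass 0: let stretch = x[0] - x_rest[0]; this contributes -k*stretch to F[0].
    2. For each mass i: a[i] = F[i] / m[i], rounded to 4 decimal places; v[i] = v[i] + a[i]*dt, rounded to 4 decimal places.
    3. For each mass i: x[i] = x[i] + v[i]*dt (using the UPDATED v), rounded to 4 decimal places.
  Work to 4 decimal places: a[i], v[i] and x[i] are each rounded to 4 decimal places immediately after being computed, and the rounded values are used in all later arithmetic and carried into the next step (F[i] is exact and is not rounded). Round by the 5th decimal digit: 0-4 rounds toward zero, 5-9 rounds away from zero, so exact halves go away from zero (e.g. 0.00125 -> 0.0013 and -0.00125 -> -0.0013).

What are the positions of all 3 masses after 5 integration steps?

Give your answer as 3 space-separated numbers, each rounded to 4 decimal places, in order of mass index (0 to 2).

Step 0: x=[4.0000 7.0000 10.0000] v=[0.0000 0.0000 0.0000]
Step 1: x=[3.9900 7.0000 10.0000] v=[-0.1000 0.0000 0.0000]
Step 2: x=[3.9702 6.9999 10.0000] v=[-0.1980 -0.0010 0.0000]
Step 3: x=[3.9410 6.9995 10.0000] v=[-0.2921 -0.0040 0.0000]
Step 4: x=[3.9030 6.9985 10.0000] v=[-0.3804 -0.0098 -0.0001]
Step 5: x=[3.8569 6.9966 10.0000] v=[-0.4612 -0.0192 -0.0003]

Answer: 3.8569 6.9966 10.0000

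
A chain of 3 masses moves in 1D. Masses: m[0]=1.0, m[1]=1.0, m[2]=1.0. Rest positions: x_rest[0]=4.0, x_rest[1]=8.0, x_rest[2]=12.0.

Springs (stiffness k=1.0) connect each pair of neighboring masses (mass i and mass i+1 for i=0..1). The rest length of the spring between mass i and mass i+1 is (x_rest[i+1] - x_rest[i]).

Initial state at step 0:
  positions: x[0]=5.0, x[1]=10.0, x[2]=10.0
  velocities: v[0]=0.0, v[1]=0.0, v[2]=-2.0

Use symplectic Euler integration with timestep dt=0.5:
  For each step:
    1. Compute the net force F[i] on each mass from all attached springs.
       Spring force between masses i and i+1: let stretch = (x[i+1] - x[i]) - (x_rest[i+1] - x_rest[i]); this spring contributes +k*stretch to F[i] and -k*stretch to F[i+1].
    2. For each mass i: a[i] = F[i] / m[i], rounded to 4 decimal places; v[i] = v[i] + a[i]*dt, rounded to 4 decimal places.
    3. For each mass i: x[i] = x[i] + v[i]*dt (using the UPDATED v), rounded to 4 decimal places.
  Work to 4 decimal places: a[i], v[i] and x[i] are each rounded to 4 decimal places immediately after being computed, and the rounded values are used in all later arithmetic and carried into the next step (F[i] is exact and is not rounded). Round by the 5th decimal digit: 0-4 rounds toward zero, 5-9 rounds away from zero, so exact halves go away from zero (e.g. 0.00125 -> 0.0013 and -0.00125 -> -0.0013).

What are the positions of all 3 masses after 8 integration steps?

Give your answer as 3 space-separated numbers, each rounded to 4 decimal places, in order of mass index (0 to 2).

Step 0: x=[5.0000 10.0000 10.0000] v=[0.0000 0.0000 -2.0000]
Step 1: x=[5.2500 8.7500 10.0000] v=[0.5000 -2.5000 0.0000]
Step 2: x=[5.3750 6.9375 10.6875] v=[0.2500 -3.6250 1.3750]
Step 3: x=[4.8906 5.6719 11.4375] v=[-0.9688 -2.5313 1.5000]
Step 4: x=[3.6015 5.6523 11.7461] v=[-2.5782 -0.0392 0.6172]
Step 5: x=[1.8251 6.6435 11.5313] v=[-3.5528 1.9823 -0.4297]
Step 6: x=[0.2533 7.6520 11.0945] v=[-3.1436 2.0170 -0.8736]
Step 7: x=[-0.4689 7.6715 10.7971] v=[-1.4443 0.0389 -0.5949]
Step 8: x=[-0.1560 6.4373 10.7183] v=[0.6259 -2.4685 -0.1577]

Answer: -0.1560 6.4373 10.7183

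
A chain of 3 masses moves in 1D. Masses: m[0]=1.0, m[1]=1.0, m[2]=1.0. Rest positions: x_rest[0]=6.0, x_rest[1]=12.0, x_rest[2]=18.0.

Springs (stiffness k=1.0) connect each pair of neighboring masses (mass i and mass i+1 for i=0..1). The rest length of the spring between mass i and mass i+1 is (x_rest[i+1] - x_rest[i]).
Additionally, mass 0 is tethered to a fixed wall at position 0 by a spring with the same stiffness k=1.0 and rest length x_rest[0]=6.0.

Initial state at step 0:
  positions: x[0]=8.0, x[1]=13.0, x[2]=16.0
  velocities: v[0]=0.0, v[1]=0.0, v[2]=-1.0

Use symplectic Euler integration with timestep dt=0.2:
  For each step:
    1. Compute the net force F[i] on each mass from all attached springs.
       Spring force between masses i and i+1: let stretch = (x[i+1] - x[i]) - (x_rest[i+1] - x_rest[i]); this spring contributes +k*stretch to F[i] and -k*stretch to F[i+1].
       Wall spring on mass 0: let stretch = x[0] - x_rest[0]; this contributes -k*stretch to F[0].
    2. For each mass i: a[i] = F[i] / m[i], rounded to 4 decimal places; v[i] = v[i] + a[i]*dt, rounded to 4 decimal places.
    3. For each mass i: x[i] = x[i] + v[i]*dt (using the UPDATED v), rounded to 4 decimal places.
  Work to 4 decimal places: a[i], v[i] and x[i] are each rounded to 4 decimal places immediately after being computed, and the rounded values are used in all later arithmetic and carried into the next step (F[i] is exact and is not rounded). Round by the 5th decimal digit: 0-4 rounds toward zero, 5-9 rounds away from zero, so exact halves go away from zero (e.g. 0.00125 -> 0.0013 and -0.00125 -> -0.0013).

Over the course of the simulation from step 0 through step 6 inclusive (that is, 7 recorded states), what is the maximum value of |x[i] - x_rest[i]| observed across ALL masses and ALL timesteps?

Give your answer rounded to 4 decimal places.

Answer: 2.0800

Derivation:
Step 0: x=[8.0000 13.0000 16.0000] v=[0.0000 0.0000 -1.0000]
Step 1: x=[7.8800 12.9200 15.9200] v=[-0.6000 -0.4000 -0.4000]
Step 2: x=[7.6464 12.7584 15.9600] v=[-1.1680 -0.8080 0.2000]
Step 3: x=[7.3114 12.5204 16.1119] v=[-1.6749 -1.1901 0.7597]
Step 4: x=[6.8923 12.2177 16.3602] v=[-2.0954 -1.5136 1.2414]
Step 5: x=[6.4105 11.8677 16.6828] v=[-2.4088 -1.7502 1.6129]
Step 6: x=[5.8906 11.4920 17.0528] v=[-2.5995 -1.8786 1.8499]
Max displacement = 2.0800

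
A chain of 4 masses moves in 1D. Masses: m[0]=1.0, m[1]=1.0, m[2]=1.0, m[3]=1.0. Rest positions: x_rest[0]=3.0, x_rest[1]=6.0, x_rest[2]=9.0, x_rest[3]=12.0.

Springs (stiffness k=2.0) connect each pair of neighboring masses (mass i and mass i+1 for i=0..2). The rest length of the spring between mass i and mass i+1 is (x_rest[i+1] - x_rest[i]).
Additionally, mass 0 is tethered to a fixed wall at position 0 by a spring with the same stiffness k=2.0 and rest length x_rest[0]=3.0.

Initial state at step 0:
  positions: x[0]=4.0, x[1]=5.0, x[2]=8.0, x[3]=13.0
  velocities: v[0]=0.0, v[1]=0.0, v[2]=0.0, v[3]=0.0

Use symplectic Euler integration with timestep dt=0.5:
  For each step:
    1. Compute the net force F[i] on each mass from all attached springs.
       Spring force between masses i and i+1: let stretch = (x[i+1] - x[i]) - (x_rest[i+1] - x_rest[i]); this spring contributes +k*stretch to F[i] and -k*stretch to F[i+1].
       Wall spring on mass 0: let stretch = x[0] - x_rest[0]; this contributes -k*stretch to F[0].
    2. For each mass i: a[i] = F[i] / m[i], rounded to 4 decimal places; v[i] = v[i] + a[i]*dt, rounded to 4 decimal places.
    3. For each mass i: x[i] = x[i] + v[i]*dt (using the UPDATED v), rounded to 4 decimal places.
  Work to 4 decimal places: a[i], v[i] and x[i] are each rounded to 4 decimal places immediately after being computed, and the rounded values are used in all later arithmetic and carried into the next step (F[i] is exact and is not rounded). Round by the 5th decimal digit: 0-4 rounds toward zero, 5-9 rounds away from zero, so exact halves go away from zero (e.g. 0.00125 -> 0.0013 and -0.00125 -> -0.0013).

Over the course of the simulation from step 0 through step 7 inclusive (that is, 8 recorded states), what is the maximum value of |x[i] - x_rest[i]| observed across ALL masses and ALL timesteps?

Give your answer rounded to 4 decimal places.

Step 0: x=[4.0000 5.0000 8.0000 13.0000] v=[0.0000 0.0000 0.0000 0.0000]
Step 1: x=[2.5000 6.0000 9.0000 12.0000] v=[-3.0000 2.0000 2.0000 -2.0000]
Step 2: x=[1.5000 6.7500 10.0000 11.0000] v=[-2.0000 1.5000 2.0000 -2.0000]
Step 3: x=[2.3750 6.5000 9.8750 11.0000] v=[1.7500 -0.5000 -0.2500 0.0000]
Step 4: x=[4.1250 5.8750 8.6250 11.9375] v=[3.5000 -1.2500 -2.5000 1.8750]
Step 5: x=[4.6875 5.7500 7.6563 12.7188] v=[1.1250 -0.2500 -1.9375 1.5625]
Step 6: x=[3.4375 6.0469 8.2657 12.4688] v=[-2.5000 0.5938 1.2187 -0.5000]
Step 7: x=[1.7735 6.1485 9.8672 11.6173] v=[-3.3281 0.2032 3.2030 -1.7031]
Max displacement = 1.6875

Answer: 1.6875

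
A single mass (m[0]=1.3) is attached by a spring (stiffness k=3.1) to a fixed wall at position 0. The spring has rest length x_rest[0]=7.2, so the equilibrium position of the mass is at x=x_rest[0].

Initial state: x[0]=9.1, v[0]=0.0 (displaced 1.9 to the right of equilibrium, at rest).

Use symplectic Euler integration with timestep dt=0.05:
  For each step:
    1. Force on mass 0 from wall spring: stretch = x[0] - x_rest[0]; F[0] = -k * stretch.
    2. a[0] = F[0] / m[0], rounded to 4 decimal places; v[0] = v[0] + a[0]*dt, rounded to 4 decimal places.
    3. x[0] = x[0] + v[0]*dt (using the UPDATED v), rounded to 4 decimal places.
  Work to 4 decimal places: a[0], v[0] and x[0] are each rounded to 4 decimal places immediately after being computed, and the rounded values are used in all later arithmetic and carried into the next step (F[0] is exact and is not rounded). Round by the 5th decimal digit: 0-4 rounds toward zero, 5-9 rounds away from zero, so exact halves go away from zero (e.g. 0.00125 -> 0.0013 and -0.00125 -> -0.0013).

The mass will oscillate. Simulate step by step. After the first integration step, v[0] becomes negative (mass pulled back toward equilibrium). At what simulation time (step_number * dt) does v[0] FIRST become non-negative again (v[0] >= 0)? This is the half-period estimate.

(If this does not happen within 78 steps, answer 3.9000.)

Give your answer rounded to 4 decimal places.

Answer: 2.0500

Derivation:
Step 0: x=[9.1000] v=[0.0000]
Step 1: x=[9.0887] v=[-0.2265]
Step 2: x=[9.0661] v=[-0.4517]
Step 3: x=[9.0324] v=[-0.6742]
Step 4: x=[8.9878] v=[-0.8927]
Step 5: x=[8.9325] v=[-1.1059]
Step 6: x=[8.8669] v=[-1.3125]
Step 7: x=[8.7913] v=[-1.5112]
Step 8: x=[8.7063] v=[-1.7009]
Step 9: x=[8.6123] v=[-1.8805]
Step 10: x=[8.5099] v=[-2.0489]
Step 11: x=[8.3996] v=[-2.2051]
Step 12: x=[8.2822] v=[-2.3481]
Step 13: x=[8.1583] v=[-2.4771]
Step 14: x=[8.0287] v=[-2.5914]
Step 15: x=[7.8942] v=[-2.6902]
Step 16: x=[7.7556] v=[-2.7730]
Step 17: x=[7.6136] v=[-2.8392]
Step 18: x=[7.4692] v=[-2.8885]
Step 19: x=[7.3232] v=[-2.9206]
Step 20: x=[7.1764] v=[-2.9353]
Step 21: x=[7.0298] v=[-2.9325]
Step 22: x=[6.8842] v=[-2.9122]
Step 23: x=[6.7405] v=[-2.8745]
Step 24: x=[6.5995] v=[-2.8197]
Step 25: x=[6.4621] v=[-2.7481]
Step 26: x=[6.3291] v=[-2.6601]
Step 27: x=[6.2013] v=[-2.5563]
Step 28: x=[6.0794] v=[-2.4372]
Step 29: x=[5.9642] v=[-2.3036]
Step 30: x=[5.8564] v=[-2.1563]
Step 31: x=[5.7566] v=[-1.9961]
Step 32: x=[5.6654] v=[-1.8240]
Step 33: x=[5.5834] v=[-1.6410]
Step 34: x=[5.5110] v=[-1.4483]
Step 35: x=[5.4487] v=[-1.2469]
Step 36: x=[5.3968] v=[-1.0381]
Step 37: x=[5.3556] v=[-0.8231]
Step 38: x=[5.3254] v=[-0.6032]
Step 39: x=[5.3064] v=[-0.3797]
Step 40: x=[5.2987] v=[-0.1539]
Step 41: x=[5.3023] v=[0.0728]
First v>=0 after going negative at step 41, time=2.0500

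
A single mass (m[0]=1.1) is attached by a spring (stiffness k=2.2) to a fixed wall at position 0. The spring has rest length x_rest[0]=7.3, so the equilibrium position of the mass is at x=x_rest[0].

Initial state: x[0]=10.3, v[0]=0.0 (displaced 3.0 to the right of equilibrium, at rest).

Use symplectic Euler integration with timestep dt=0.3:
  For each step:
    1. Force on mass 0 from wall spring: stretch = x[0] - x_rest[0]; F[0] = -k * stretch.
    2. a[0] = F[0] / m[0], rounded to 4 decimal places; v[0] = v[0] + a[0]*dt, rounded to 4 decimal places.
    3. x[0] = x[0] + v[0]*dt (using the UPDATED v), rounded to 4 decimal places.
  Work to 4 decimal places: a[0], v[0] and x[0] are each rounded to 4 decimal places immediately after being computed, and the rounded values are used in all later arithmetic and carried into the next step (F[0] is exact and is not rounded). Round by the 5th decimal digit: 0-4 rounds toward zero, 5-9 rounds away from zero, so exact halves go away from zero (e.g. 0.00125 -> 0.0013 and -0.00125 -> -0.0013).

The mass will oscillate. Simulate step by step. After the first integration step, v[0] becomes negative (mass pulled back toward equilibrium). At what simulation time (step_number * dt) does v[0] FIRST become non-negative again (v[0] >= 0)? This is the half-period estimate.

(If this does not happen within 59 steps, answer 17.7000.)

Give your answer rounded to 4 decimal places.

Step 0: x=[10.3000] v=[0.0000]
Step 1: x=[9.7600] v=[-1.8000]
Step 2: x=[8.7772] v=[-3.2760]
Step 3: x=[7.5285] v=[-4.1623]
Step 4: x=[6.2387] v=[-4.2994]
Step 5: x=[5.1399] v=[-3.6626]
Step 6: x=[4.4300] v=[-2.3665]
Step 7: x=[4.2367] v=[-0.6445]
Step 8: x=[4.5948] v=[1.1935]
First v>=0 after going negative at step 8, time=2.4000

Answer: 2.4000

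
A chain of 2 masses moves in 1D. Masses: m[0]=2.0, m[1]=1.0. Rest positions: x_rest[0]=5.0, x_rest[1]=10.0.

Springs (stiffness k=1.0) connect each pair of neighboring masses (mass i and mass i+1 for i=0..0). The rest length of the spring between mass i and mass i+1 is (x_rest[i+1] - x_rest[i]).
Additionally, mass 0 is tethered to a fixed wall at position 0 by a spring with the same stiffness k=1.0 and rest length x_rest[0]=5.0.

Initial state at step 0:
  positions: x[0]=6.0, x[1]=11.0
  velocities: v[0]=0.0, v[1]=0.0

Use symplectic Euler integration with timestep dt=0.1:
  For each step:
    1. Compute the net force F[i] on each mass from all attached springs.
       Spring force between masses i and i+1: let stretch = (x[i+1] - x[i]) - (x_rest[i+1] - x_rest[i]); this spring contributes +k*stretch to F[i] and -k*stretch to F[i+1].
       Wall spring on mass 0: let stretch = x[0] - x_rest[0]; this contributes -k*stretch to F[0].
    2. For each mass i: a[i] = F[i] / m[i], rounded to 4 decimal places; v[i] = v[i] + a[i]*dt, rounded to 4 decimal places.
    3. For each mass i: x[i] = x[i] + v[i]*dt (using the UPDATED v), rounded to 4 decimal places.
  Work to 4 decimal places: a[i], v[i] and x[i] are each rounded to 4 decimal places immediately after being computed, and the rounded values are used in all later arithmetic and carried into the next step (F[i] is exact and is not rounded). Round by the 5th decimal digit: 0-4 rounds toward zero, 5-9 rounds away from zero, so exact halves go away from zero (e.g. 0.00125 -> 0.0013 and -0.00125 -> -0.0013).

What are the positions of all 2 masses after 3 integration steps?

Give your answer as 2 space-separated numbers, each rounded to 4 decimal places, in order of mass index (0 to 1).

Answer: 5.9703 10.9998

Derivation:
Step 0: x=[6.0000 11.0000] v=[0.0000 0.0000]
Step 1: x=[5.9950 11.0000] v=[-0.0500 0.0000]
Step 2: x=[5.9851 11.0000] v=[-0.0995 -0.0005]
Step 3: x=[5.9703 10.9998] v=[-0.1480 -0.0020]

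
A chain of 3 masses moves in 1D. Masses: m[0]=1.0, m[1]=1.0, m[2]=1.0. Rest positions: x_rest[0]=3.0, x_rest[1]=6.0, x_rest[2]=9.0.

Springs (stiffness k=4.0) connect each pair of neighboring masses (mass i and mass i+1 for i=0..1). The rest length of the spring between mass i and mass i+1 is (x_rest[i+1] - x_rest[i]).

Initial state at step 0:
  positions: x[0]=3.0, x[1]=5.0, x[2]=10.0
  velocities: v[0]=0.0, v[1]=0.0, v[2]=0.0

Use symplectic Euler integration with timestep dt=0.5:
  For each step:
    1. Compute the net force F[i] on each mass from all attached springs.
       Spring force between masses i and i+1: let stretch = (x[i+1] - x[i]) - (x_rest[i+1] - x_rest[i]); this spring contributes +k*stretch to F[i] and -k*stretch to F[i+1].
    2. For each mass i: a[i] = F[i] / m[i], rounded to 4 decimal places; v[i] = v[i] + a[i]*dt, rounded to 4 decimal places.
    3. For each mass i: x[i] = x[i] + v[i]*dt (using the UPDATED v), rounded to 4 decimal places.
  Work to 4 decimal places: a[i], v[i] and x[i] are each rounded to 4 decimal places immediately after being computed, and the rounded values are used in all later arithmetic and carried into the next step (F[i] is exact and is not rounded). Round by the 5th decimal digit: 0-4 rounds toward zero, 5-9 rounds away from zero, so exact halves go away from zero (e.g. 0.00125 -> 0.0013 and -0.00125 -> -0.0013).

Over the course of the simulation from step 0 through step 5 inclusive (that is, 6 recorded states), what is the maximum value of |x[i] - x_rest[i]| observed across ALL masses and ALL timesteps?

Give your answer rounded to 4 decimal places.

Step 0: x=[3.0000 5.0000 10.0000] v=[0.0000 0.0000 0.0000]
Step 1: x=[2.0000 8.0000 8.0000] v=[-2.0000 6.0000 -4.0000]
Step 2: x=[4.0000 5.0000 9.0000] v=[4.0000 -6.0000 2.0000]
Step 3: x=[4.0000 5.0000 9.0000] v=[0.0000 0.0000 0.0000]
Step 4: x=[2.0000 8.0000 8.0000] v=[-4.0000 6.0000 -2.0000]
Step 5: x=[3.0000 5.0000 10.0000] v=[2.0000 -6.0000 4.0000]
Max displacement = 2.0000

Answer: 2.0000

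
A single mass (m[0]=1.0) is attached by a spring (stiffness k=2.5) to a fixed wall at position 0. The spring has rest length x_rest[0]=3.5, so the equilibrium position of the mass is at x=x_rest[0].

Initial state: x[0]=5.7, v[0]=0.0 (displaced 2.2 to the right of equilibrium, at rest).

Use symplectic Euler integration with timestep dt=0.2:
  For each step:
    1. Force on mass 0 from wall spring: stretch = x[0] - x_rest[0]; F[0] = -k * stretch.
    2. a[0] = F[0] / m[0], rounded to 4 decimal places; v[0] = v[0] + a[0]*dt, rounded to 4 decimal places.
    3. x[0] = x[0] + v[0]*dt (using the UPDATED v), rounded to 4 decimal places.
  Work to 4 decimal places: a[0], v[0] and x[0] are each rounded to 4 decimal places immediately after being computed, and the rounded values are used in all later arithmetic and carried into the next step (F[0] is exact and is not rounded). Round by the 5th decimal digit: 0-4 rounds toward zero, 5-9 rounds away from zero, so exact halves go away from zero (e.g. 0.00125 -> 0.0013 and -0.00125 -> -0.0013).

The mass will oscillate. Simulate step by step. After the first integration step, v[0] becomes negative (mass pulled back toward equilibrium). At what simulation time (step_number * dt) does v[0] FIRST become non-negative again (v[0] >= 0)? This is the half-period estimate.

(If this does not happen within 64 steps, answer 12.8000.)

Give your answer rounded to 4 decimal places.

Answer: 2.0000

Derivation:
Step 0: x=[5.7000] v=[0.0000]
Step 1: x=[5.4800] v=[-1.1000]
Step 2: x=[5.0620] v=[-2.0900]
Step 3: x=[4.4878] v=[-2.8710]
Step 4: x=[3.8148] v=[-3.3649]
Step 5: x=[3.1103] v=[-3.5223]
Step 6: x=[2.4448] v=[-3.3274]
Step 7: x=[1.8848] v=[-2.7998]
Step 8: x=[1.4864] v=[-1.9922]
Step 9: x=[1.2893] v=[-0.9854]
Step 10: x=[1.3133] v=[0.1200]
First v>=0 after going negative at step 10, time=2.0000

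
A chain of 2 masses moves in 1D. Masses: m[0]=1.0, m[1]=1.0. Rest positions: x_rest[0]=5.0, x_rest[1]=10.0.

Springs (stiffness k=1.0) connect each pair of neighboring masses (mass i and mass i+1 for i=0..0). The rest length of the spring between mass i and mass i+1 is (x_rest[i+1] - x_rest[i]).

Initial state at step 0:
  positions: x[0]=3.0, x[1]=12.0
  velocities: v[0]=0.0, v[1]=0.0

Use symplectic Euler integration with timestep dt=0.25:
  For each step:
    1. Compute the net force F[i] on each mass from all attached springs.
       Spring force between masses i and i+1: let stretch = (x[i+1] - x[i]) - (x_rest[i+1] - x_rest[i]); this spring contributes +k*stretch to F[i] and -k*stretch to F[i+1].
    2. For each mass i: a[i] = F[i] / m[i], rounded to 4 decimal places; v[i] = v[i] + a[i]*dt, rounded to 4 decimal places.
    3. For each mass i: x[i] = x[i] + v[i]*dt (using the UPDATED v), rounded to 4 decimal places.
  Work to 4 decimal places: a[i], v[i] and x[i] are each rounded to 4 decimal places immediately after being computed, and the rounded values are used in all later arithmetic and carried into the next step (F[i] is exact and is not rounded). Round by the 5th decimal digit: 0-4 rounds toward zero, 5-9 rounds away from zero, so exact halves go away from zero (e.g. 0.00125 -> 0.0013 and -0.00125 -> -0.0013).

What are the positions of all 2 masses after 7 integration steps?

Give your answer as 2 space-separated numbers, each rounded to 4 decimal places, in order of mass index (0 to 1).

Answer: 6.8064 8.1939

Derivation:
Step 0: x=[3.0000 12.0000] v=[0.0000 0.0000]
Step 1: x=[3.2500 11.7500] v=[1.0000 -1.0000]
Step 2: x=[3.7188 11.2813] v=[1.8750 -1.8750]
Step 3: x=[4.3477 10.6524] v=[2.5156 -2.5156]
Step 4: x=[5.0582 9.9420] v=[2.8418 -2.8418]
Step 5: x=[5.7614 9.2388] v=[2.8128 -2.8128]
Step 6: x=[6.3695 8.6308] v=[2.4322 -2.4322]
Step 7: x=[6.8064 8.1939] v=[1.7475 -1.7475]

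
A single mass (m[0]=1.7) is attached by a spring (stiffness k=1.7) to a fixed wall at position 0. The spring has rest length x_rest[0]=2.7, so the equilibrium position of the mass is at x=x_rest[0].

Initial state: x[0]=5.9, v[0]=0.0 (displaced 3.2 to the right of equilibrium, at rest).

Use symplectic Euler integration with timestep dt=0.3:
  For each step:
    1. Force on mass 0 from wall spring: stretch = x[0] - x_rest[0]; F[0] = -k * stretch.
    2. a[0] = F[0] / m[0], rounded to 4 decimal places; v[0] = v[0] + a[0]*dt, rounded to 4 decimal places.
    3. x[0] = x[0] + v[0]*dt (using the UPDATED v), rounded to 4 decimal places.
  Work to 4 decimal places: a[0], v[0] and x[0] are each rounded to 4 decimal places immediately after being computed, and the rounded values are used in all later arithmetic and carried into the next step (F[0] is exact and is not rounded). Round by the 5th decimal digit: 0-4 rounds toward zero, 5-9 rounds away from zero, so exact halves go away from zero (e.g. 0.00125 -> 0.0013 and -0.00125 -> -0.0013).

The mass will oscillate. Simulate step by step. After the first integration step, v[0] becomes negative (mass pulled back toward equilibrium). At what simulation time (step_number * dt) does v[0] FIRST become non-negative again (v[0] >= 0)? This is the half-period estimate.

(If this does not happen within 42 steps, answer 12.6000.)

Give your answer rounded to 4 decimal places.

Answer: 3.3000

Derivation:
Step 0: x=[5.9000] v=[0.0000]
Step 1: x=[5.6120] v=[-0.9600]
Step 2: x=[5.0619] v=[-1.8336]
Step 3: x=[4.2992] v=[-2.5422]
Step 4: x=[3.3926] v=[-3.0220]
Step 5: x=[2.4237] v=[-3.2298]
Step 6: x=[1.4796] v=[-3.1469]
Step 7: x=[0.6454] v=[-2.7808]
Step 8: x=[-0.0039] v=[-2.1644]
Step 9: x=[-0.4099] v=[-1.3532]
Step 10: x=[-0.5360] v=[-0.4202]
Step 11: x=[-0.3708] v=[0.5506]
First v>=0 after going negative at step 11, time=3.3000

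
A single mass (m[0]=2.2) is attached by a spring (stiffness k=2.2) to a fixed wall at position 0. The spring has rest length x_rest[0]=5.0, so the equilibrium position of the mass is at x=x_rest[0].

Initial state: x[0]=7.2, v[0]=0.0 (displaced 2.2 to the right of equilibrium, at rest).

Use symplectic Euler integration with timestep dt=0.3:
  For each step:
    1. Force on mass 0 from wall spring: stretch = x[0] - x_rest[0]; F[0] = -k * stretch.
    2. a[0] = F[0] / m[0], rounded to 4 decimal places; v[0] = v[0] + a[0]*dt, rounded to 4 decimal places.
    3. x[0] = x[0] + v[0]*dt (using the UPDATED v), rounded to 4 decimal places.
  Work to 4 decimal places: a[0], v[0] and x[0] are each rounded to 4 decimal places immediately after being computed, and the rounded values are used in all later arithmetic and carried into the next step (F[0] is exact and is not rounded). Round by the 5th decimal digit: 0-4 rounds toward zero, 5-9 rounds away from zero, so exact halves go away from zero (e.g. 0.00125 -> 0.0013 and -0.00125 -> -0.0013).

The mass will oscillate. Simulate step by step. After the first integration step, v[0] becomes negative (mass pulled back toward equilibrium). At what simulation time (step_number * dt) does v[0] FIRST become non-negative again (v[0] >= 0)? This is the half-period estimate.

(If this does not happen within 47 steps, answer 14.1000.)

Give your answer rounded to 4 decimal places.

Step 0: x=[7.2000] v=[0.0000]
Step 1: x=[7.0020] v=[-0.6600]
Step 2: x=[6.6238] v=[-1.2606]
Step 3: x=[6.0995] v=[-1.7477]
Step 4: x=[5.4762] v=[-2.0776]
Step 5: x=[4.8101] v=[-2.2205]
Step 6: x=[4.1611] v=[-2.1635]
Step 7: x=[3.5876] v=[-1.9118]
Step 8: x=[3.1412] v=[-1.4881]
Step 9: x=[2.8621] v=[-0.9305]
Step 10: x=[2.7754] v=[-0.2891]
Step 11: x=[2.8889] v=[0.3783]
First v>=0 after going negative at step 11, time=3.3000

Answer: 3.3000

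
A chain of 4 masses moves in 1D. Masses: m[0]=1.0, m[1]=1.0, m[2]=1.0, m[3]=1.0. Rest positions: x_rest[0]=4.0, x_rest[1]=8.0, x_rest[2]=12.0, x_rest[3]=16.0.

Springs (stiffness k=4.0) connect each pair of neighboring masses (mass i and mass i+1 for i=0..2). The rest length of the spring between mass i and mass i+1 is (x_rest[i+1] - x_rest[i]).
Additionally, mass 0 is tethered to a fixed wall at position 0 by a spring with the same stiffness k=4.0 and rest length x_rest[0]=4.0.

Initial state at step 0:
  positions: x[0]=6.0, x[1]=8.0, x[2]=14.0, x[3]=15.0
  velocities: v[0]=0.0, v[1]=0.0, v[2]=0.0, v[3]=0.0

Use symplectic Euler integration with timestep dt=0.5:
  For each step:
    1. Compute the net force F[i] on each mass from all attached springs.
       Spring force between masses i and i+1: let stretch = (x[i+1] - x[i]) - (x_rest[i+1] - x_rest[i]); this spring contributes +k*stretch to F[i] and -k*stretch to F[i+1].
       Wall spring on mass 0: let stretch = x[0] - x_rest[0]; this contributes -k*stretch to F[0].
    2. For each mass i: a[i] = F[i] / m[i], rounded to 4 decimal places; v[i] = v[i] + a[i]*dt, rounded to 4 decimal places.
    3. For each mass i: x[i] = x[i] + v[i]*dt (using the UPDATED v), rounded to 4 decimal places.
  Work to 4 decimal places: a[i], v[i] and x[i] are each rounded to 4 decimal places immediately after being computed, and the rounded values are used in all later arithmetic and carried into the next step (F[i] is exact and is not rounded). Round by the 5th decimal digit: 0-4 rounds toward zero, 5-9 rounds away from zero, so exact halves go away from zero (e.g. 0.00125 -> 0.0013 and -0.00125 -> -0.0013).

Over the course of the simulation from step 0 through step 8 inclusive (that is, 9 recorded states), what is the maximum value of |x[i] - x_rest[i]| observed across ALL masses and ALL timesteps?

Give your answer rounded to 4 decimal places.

Answer: 5.0000

Derivation:
Step 0: x=[6.0000 8.0000 14.0000 15.0000] v=[0.0000 0.0000 0.0000 0.0000]
Step 1: x=[2.0000 12.0000 9.0000 18.0000] v=[-8.0000 8.0000 -10.0000 6.0000]
Step 2: x=[6.0000 3.0000 16.0000 16.0000] v=[8.0000 -18.0000 14.0000 -4.0000]
Step 3: x=[1.0000 10.0000 10.0000 18.0000] v=[-10.0000 14.0000 -12.0000 4.0000]
Step 4: x=[4.0000 8.0000 12.0000 16.0000] v=[6.0000 -4.0000 4.0000 -4.0000]
Step 5: x=[7.0000 6.0000 14.0000 14.0000] v=[6.0000 -4.0000 4.0000 -4.0000]
Step 6: x=[2.0000 13.0000 8.0000 16.0000] v=[-10.0000 14.0000 -12.0000 4.0000]
Step 7: x=[6.0000 4.0000 15.0000 14.0000] v=[8.0000 -18.0000 14.0000 -4.0000]
Step 8: x=[2.0000 8.0000 10.0000 17.0000] v=[-8.0000 8.0000 -10.0000 6.0000]
Max displacement = 5.0000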